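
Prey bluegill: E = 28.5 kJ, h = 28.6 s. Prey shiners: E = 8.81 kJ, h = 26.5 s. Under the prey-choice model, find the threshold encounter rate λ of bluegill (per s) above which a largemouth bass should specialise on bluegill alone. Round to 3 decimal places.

0.018 per s

At the threshold, the rate on bluegill alone equals the profitability of shiners: λ·28.5/(1 + λ·28.6) = 8.81/26.5 = 0.3325.
Rearranging, λ(28.5 − 0.3325×28.6) = 0.3325, so λ = 0.3325/18.99 = 0.01751 per s.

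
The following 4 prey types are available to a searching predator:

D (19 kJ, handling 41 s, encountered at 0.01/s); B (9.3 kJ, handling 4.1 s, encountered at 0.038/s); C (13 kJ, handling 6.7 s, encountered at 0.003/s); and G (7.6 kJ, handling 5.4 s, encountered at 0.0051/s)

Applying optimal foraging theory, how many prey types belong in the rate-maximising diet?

4

Rank by E/h (kJ/s): B 2.27, C 1.94, G 1.41, D 0.463. Include each in turn until the next type's E/h falls below the running intake rate.
Rate on top 1: 0.3058. C: 1.94 > 0.3058 → include.
Rate on top 2: 0.3337. G: 1.41 > 0.3337 → include.
Rate on top 3: 0.3583. D: 0.463 > 0.3583 → include.
Optimal diet: B, C, G, D — 4 of 4 types.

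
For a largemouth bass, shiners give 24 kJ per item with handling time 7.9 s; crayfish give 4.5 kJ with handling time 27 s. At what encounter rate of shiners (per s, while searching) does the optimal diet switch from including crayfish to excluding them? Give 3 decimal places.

0.007 per s

At the threshold, the rate on shiners alone equals the profitability of crayfish: λ·24/(1 + λ·7.9) = 4.5/27 = 0.1667.
Rearranging, λ(24 − 0.1667×7.9) = 0.1667, so λ = 0.1667/22.68 = 0.007348 per s.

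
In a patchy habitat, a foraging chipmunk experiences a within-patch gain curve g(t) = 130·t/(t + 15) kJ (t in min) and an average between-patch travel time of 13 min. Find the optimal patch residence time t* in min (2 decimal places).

Maximise g(t)/(T+t): set derivative to zero → g'(t)(T+t) = g(t).
g'(t) = 130·15/(t + 15)². Setting 130·15/(t+15)² = 130t/[(t+15)(13+t)] gives 15(13+t) = t(t+15), so t² = 15×13 = 195.
t* = √195 = 13.96 min.

13.96 min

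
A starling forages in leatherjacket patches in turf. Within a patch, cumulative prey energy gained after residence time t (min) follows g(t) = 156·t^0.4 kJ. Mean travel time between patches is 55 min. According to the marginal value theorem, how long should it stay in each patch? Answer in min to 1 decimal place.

36.7 min

Maximise g(t)/(T+t): set derivative to zero → g'(t)(T+t) = g(t).
g'(t) = 0.4·156·t^-0.6. Setting 0.4·156·t^-0.6 = 156·t^0.4/(55+t) gives 0.4(55+t) = t, so 0.60·t = 0.4×55.
t* = 0.4×55/0.60 = 36.67 min.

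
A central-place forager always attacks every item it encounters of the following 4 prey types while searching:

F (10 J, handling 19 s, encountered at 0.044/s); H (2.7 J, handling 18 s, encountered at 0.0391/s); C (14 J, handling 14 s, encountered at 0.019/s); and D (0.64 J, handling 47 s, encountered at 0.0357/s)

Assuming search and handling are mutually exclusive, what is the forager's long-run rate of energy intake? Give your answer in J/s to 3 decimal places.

R = Σλ_iE_i / (1 + Σλ_ih_i)
Numerator: 0.044×10 + 0.0391×2.7 + 0.019×14 + 0.0357×0.64 = 0.8344
Denominator: 1 + 0.044×19 + 0.0391×18 + 0.019×14 + 0.0357×47 = 4.484
R = 0.8344/4.484 = 0.1861 J/s

0.186 J/s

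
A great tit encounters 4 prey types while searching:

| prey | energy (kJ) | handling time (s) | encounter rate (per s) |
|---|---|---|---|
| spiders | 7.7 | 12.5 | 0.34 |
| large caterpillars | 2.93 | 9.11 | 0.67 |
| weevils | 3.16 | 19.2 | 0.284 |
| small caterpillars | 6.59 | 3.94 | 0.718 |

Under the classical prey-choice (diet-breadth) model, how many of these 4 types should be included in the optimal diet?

1

Rank by E/h (kJ/s): small caterpillars 1.67, spiders 0.616, large caterpillars 0.322, weevils 0.165. Include each in turn until the next type's E/h falls below the running intake rate.
Rate on top 1: 1.236. spiders: 0.616 < 1.236 → exclude; stop.
Optimal diet: small caterpillars — 1 of 4 types.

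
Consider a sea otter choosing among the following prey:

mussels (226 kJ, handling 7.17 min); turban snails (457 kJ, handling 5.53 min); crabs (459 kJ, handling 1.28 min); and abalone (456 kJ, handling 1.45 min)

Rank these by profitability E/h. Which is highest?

crabs

Profitability E/h (kJ/min): mussels = 226/7.17 = 31.5, turban snails = 457/5.53 = 82.6, crabs = 459/1.28 = 359, abalone = 456/1.45 = 314.
Ranked: crabs > abalone > turban snails > mussels.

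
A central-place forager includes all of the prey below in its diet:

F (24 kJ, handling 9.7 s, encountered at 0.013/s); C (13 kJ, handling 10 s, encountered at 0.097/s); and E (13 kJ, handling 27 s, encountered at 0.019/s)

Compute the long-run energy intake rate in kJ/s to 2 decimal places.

0.70 kJ/s

R = Σλ_iE_i / (1 + Σλ_ih_i)
Numerator: 0.013×24 + 0.097×13 + 0.019×13 = 1.82
Denominator: 1 + 0.013×9.7 + 0.097×10 + 0.019×27 = 2.609
R = 1.82/2.609 = 0.6976 kJ/s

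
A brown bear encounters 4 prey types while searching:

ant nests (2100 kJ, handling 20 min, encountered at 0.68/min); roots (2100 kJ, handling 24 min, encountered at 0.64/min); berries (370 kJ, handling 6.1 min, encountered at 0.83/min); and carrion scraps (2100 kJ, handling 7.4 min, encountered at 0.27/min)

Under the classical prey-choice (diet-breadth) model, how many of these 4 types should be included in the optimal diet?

1

E/h in descending order: carrion scraps 284, ant nests 105, roots 87.5, berries 60.7 kJ/min. The optimal diet is the largest prefix of this list for which every included type satisfies E_i/h_i > R on the types above it.
Rate on top 1: 189.1. ant nests: 105 < 189.1 → exclude; stop.
Optimal diet: carrion scraps — 1 of 4 types.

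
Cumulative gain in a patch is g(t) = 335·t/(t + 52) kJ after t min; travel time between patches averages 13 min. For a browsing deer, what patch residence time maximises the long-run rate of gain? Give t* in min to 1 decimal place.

By the marginal value theorem, leave when the instantaneous gain rate g'(t) equals the habitat-wide average g(t)/(T + t).
g'(t) = 335·52/(t + 52)². Setting 335·52/(t+52)² = 335t/[(t+52)(13+t)] gives 52(13+t) = t(t+52), so t² = 52×13 = 676.
t* = √676 = 26 min.

26.0 min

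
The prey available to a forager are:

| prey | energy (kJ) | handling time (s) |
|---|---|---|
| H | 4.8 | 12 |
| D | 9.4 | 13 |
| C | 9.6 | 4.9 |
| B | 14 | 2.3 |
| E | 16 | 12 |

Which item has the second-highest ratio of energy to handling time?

In descending order of E/h:
B: 14/2.3 = 6.09 kJ/s
C: 9.6/4.9 = 1.96 kJ/s
E: 16/12 = 1.33 kJ/s
D: 9.4/13 = 0.723 kJ/s
H: 4.8/12 = 0.4 kJ/s

C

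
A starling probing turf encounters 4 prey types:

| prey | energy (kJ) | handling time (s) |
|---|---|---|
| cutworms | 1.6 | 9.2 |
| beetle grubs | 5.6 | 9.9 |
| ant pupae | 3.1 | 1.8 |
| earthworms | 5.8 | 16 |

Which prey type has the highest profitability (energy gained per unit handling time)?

ant pupae

In descending order of E/h:
ant pupae: 3.1/1.8 = 1.72 kJ/s
beetle grubs: 5.6/9.9 = 0.566 kJ/s
earthworms: 5.8/16 = 0.362 kJ/s
cutworms: 1.6/9.2 = 0.174 kJ/s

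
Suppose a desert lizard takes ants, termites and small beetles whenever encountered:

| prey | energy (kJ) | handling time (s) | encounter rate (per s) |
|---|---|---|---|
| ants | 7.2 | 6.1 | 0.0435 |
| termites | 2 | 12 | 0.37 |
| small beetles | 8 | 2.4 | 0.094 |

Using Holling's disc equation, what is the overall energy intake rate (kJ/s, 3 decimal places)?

0.304 kJ/s

R = Σλ_iE_i / (1 + Σλ_ih_i)
Numerator: 0.0435×7.2 + 0.37×2 + 0.094×8 = 1.805
Denominator: 1 + 0.0435×6.1 + 0.37×12 + 0.094×2.4 = 5.931
R = 1.805/5.931 = 0.3044 kJ/s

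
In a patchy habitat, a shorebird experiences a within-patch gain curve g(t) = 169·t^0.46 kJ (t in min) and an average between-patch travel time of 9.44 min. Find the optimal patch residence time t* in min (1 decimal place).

Maximise g(t)/(T+t): set derivative to zero → g'(t)(T+t) = g(t).
g'(t) = 0.46·169·t^-0.54. Setting 0.46·169·t^-0.54 = 169·t^0.46/(9.44+t) gives 0.46(9.44+t) = t, so 0.54·t = 0.46×9.44.
t* = 0.46×9.44/0.54 = 8.041 min.

8.0 min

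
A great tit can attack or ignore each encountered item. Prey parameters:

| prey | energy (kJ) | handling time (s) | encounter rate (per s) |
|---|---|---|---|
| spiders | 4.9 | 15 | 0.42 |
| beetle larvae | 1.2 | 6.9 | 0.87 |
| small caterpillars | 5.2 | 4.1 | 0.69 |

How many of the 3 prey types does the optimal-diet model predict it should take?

1

Rank by E/h (kJ/s): small caterpillars 1.27, spiders 0.327, beetle larvae 0.174. Include each in turn until the next type's E/h falls below the running intake rate.
Rate on top 1: 0.9371. spiders: 0.327 < 0.9371 → exclude; stop.
Optimal diet: small caterpillars — 1 of 3 types.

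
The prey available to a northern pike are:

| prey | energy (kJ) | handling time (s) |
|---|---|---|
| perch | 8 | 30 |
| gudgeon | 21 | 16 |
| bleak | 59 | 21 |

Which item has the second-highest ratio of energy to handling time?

In descending order of E/h:
bleak: 59/21 = 2.81 kJ/s
gudgeon: 21/16 = 1.31 kJ/s
perch: 8/30 = 0.267 kJ/s

gudgeon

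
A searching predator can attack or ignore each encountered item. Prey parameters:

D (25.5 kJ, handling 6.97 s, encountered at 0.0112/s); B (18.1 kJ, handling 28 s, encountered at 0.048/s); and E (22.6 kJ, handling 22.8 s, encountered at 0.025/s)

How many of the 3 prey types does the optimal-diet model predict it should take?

3

Rank by E/h (kJ/s): D 3.66, E 0.991, B 0.646. Include each in turn until the next type's E/h falls below the running intake rate.
Rate on top 1: 0.2649. E: 0.991 > 0.2649 → include.
Rate on top 2: 0.5161. B: 0.646 > 0.5161 → include.
Optimal diet: D, E, B — 3 of 3 types.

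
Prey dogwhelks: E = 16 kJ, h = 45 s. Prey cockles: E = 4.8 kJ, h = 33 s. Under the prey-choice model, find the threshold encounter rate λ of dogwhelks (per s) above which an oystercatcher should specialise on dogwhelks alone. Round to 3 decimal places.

Drop cockles once their profitability E₂/h₂ falls below the rate achievable on dogwhelks alone: E₂/h₂ = λE₁/(1 + λh₁).
Solve for λ: λE₁h₂ = E₂(1 + λh₁) → λ(E₁h₂ − E₂h₁) = E₂ → λ = E₂/(E₁h₂ − E₂h₁).
λ = 4.8/(16×33 − 4.8×45) = 4.8/312 = 0.01538 per s.

0.015 per s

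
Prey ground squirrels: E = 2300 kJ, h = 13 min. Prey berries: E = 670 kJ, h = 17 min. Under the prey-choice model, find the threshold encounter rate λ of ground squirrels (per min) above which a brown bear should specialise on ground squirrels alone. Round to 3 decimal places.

0.022 per min

The zero-one rule: include berries iff E₂/h₂ > λE₁/(1+λh₁). Equality gives the switch point.
λE₁h₂ = E₂ + λE₂h₁ ⇒ λ = E₂/(E₁h₂ − E₂h₁) = 670/(3.91e+04 − 8710) = 0.02205 per min.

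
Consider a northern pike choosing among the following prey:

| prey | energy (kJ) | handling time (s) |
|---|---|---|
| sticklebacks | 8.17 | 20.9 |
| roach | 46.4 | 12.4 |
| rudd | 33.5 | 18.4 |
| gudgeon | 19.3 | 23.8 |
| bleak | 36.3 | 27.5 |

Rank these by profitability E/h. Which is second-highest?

In descending order of E/h:
roach: 46.4/12.4 = 3.74 kJ/s
rudd: 33.5/18.4 = 1.82 kJ/s
bleak: 36.3/27.5 = 1.32 kJ/s
gudgeon: 19.3/23.8 = 0.811 kJ/s
sticklebacks: 8.17/20.9 = 0.391 kJ/s

rudd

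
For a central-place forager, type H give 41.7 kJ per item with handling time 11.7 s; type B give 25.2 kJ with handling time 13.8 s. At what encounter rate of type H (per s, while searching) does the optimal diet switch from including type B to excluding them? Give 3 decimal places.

0.090 per s

The zero-one rule: include type B iff E₂/h₂ > λE₁/(1+λh₁). Equality gives the switch point.
λE₁h₂ = E₂ + λE₂h₁ ⇒ λ = E₂/(E₁h₂ − E₂h₁) = 25.2/(575.5 − 294.8) = 0.0898 per s.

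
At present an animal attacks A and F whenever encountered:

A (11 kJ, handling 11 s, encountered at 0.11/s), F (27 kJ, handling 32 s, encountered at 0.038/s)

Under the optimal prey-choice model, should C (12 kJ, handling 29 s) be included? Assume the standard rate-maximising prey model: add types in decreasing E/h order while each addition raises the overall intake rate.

Current rate: (0.11×11 + 0.038×27)/(1 + 0.11×11 + 0.038×32) = 0.6527 kJ/s.
Profitability of C: 12/29 = 0.4138 kJ/s.
0.4138 < 0.6527, so adding C would lower the average — exclude it.

No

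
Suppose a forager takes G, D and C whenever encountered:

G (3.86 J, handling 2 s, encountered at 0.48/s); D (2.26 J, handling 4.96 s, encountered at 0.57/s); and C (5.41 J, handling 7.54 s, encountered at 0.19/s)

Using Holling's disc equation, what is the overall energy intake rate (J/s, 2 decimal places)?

Energy encountered per unit search time: 0.48×3.86 + 0.57×2.26 + 0.19×5.41 = 4.169 J/s.
Handling time per unit search time: 0.48×2 + 0.57×4.96 + 0.19×7.54 = 5.22.
Rate = 4.169/(1 + 5.22) = 0.6703 J/s.

0.67 J/s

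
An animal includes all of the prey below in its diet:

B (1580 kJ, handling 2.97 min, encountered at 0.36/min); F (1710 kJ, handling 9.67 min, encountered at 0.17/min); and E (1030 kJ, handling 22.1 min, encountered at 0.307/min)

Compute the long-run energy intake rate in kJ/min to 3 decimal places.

111.996 kJ/min

Energy encountered per unit search time: 0.36×1580 + 0.17×1710 + 0.307×1030 = 1176 kJ/min.
Handling time per unit search time: 0.36×2.97 + 0.17×9.67 + 0.307×22.1 = 9.498.
Rate = 1176/(1 + 9.498) = 112 kJ/min.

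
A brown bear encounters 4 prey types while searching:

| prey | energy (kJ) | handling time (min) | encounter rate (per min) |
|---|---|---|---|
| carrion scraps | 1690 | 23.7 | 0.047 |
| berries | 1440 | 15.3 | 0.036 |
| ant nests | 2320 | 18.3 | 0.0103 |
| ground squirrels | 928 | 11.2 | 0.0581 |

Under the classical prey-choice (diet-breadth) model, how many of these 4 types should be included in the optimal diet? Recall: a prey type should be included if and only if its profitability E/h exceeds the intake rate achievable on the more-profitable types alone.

Rank by E/h (kJ/min): ant nests 127, berries 94.1, ground squirrels 82.9, carrion scraps 71.3. Include each in turn until the next type's E/h falls below the running intake rate.
Rate on top 1: 20.11. berries: 94.1 > 20.11 → include.
Rate on top 2: 43.54. ground squirrels: 82.9 > 43.54 → include.
Rate on top 3: 54.25. carrion scraps: 71.3 > 54.25 → include.
Optimal diet: ant nests, berries, ground squirrels, carrion scraps — 4 of 4 types.

4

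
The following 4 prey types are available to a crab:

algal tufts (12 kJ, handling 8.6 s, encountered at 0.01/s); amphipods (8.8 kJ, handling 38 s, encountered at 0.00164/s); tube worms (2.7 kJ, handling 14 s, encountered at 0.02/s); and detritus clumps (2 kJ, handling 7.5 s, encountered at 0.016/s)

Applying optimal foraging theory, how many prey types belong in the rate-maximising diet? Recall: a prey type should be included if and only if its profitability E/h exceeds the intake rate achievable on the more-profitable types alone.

4

Rank by E/h (kJ/s): algal tufts 1.4, detritus clumps 0.267, amphipods 0.232, tube worms 0.193. Include each in turn until the next type's E/h falls below the running intake rate.
Rate on top 1: 0.1105. detritus clumps: 0.267 > 0.1105 → include.
Rate on top 2: 0.126. amphipods: 0.232 > 0.126 → include.
Rate on top 3: 0.1312. tube worms: 0.193 > 0.1312 → include.
Optimal diet: algal tufts, detritus clumps, amphipods, tube worms — 4 of 4 types.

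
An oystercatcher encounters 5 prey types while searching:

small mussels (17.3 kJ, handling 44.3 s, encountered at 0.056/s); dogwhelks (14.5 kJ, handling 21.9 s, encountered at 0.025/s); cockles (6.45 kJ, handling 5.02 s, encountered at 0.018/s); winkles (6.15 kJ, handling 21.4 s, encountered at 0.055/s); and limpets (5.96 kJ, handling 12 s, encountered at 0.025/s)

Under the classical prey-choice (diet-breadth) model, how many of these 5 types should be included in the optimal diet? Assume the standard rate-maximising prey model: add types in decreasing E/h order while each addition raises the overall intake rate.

E/h in descending order: cockles 1.28, dogwhelks 0.662, limpets 0.497, small mussels 0.391, winkles 0.287 kJ/s. The optimal diet is the largest prefix of this list for which every included type satisfies E_i/h_i > R on the types above it.
Rate on top 1: 0.1065. dogwhelks: 0.662 > 0.1065 → include.
Rate on top 2: 0.2922. limpets: 0.497 > 0.2922 → include.
Rate on top 3: 0.3239. small mussels: 0.391 > 0.3239 → include.
Rate on top 4: 0.3613. winkles: 0.287 < 0.3613 → exclude; stop.
Optimal diet: cockles, dogwhelks, limpets, small mussels — 4 of 5 types.

4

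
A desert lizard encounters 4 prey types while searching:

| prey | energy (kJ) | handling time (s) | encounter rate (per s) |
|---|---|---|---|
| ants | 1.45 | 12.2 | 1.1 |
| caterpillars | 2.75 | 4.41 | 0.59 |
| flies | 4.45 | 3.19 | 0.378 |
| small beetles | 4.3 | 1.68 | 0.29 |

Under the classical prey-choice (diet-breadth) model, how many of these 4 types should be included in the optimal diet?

E/h in descending order: small beetles 2.56, flies 1.39, caterpillars 0.624, ants 0.119 kJ/s. The optimal diet is the largest prefix of this list for which every included type satisfies E_i/h_i > R on the types above it.
Rate on top 1: 0.8385. flies: 1.39 > 0.8385 → include.
Rate on top 2: 1.088. caterpillars: 0.624 < 1.088 → exclude; stop.
Optimal diet: small beetles, flies — 2 of 4 types.

2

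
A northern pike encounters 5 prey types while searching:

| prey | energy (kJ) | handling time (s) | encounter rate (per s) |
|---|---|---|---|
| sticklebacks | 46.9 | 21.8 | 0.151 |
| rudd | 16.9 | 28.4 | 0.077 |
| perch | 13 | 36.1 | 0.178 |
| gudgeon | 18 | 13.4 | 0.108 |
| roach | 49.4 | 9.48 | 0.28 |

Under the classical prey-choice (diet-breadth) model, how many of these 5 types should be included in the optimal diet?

1

E/h in descending order: roach 5.21, sticklebacks 2.15, gudgeon 1.34, rudd 0.595, perch 0.36 kJ/s. The optimal diet is the largest prefix of this list for which every included type satisfies E_i/h_i > R on the types above it.
Rate on top 1: 3.785. sticklebacks: 2.15 < 3.785 → exclude; stop.
Optimal diet: roach — 1 of 5 types.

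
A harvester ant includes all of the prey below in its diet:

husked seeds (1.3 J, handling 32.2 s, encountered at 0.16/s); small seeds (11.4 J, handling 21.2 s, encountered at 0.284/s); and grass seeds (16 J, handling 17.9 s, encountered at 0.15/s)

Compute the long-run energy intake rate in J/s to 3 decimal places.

Energy encountered per unit search time: 0.16×1.3 + 0.284×11.4 + 0.15×16 = 5.846 J/s.
Handling time per unit search time: 0.16×32.2 + 0.284×21.2 + 0.15×17.9 = 13.86.
Rate = 5.846/(1 + 13.86) = 0.3934 J/s.

0.393 J/s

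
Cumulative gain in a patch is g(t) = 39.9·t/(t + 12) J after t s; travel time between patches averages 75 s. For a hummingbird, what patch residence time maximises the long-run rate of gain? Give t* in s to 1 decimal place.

30.0 s

Maximise g(t)/(T+t): set derivative to zero → g'(t)(T+t) = g(t).
g'(t) = 39.9·12/(t + 12)². Setting 39.9·12/(t+12)² = 39.9t/[(t+12)(75+t)] gives 12(75+t) = t(t+12), so t² = 12×75 = 900.
t* = √900 = 30 s.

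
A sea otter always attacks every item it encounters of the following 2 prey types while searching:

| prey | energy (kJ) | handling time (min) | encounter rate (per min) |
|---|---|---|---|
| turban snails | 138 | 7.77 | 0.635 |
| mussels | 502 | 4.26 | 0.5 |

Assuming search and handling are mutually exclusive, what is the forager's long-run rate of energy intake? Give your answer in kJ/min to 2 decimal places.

R = (0.635×138 + 0.5×502) / (1 + 0.635×7.77 + 0.5×4.26) = 338.6/8.064 = 41.99 kJ/min.

41.99 kJ/min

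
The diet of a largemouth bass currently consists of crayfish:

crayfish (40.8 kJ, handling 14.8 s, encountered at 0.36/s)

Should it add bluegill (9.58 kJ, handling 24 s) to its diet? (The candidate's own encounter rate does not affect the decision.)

No

Intake rate on the current diet: R = (0.36×40.8) / (1 + 0.36×14.8) = 14.69/6.328 = 2.321 kJ/s.
Profitability of bluegill: 9.58/24 = 0.3992 kJ/s.
0.3992 < 2.321, so adding bluegill would lower the average — exclude it.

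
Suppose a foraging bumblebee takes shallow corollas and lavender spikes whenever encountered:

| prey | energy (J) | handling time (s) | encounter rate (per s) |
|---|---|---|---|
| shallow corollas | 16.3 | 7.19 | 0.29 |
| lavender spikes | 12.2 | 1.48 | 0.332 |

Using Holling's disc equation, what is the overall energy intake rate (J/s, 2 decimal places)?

2.45 J/s

R = (0.29×16.3 + 0.332×12.2) / (1 + 0.29×7.19 + 0.332×1.48) = 8.777/3.576 = 2.454 J/s.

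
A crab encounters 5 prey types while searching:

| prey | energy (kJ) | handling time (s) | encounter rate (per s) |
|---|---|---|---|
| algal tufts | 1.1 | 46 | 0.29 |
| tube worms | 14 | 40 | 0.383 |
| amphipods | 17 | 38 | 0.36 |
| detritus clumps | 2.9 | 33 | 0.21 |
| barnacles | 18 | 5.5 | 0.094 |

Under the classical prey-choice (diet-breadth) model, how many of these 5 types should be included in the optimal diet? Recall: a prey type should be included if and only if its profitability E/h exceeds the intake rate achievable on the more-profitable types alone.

1

Profitabilities (E/h, kJ/s): barnacles 3.27, amphipods 0.447, tube worms 0.35, detritus clumps 0.0879, algal tufts 0.0239. Add prey in this order while the next type's profitability exceeds the intake rate on those already taken.
Rate on top 1: 1.115. amphipods: 0.447 < 1.115 → exclude; stop.
Optimal diet: barnacles — 1 of 5 types.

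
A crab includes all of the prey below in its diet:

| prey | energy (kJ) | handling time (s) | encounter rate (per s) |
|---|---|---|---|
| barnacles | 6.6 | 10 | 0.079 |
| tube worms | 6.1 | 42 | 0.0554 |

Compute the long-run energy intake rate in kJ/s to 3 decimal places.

0.209 kJ/s

R = Σλ_iE_i / (1 + Σλ_ih_i)
Numerator: 0.079×6.6 + 0.0554×6.1 = 0.8593
Denominator: 1 + 0.079×10 + 0.0554×42 = 4.117
R = 0.8593/4.117 = 0.2087 kJ/s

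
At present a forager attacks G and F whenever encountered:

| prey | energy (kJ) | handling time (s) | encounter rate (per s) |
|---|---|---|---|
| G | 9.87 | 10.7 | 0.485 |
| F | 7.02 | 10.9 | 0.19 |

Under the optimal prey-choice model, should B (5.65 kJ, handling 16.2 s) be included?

Intake rate on the current diet: R = (0.485×9.87 + 0.19×7.02) / (1 + 0.485×10.7 + 0.19×10.9) = 6.121/8.261 = 0.741 kJ/s.
B: E/h = 5.65/16.2 = 0.3488 kJ/s.
0.3488 < 0.741, so adding B would lower the average — exclude it.

No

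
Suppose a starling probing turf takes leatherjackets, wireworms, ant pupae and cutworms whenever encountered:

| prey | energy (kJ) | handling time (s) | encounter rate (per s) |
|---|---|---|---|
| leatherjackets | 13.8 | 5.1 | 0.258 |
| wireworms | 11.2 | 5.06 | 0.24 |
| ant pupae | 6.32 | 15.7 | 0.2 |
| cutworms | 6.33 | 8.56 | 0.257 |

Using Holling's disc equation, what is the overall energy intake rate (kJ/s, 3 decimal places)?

R = Σλ_iE_i / (1 + Σλ_ih_i)
Numerator: 0.258×13.8 + 0.24×11.2 + 0.2×6.32 + 0.257×6.33 = 9.139
Denominator: 1 + 0.258×5.1 + 0.24×5.06 + 0.2×15.7 + 0.257×8.56 = 8.87
R = 9.139/8.87 = 1.03 kJ/s

1.030 kJ/s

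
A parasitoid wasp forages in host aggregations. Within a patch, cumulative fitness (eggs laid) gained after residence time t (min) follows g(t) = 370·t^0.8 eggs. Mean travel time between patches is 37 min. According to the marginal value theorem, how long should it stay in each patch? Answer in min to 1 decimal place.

By the marginal value theorem, leave when the instantaneous gain rate g'(t) equals the habitat-wide average g(t)/(T + t).
g'(t) = 0.8·370·t^-0.2. Setting 0.8·370·t^-0.2 = 370·t^0.8/(37+t) gives 0.8(37+t) = t, so 0.20·t = 0.8×37.
t* = 0.8×37/0.20 = 148 min.

148.0 min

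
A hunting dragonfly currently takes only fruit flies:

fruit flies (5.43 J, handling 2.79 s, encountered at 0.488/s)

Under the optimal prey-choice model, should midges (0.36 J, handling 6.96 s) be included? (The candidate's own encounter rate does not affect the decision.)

No

On fruit flies alone, R = ΣλE/(1+Σλh) = 2.65/2.362 = 1.122 J/s.
midges: E/h = 0.36/6.96 = 0.05172 J/s.
0.05172 < 1.122, so adding midges would lower the average — exclude it.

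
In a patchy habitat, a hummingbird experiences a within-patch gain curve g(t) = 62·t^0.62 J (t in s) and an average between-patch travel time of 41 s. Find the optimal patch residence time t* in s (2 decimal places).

66.89 s

By the marginal value theorem, leave when the instantaneous gain rate g'(t) equals the habitat-wide average g(t)/(T + t).
g'(t) = 0.62·62·t^-0.38. Setting 0.62·62·t^-0.38 = 62·t^0.62/(41+t) gives 0.62(41+t) = t, so 0.38·t = 0.62×41.
t* = 0.62×41/0.38 = 66.89 s.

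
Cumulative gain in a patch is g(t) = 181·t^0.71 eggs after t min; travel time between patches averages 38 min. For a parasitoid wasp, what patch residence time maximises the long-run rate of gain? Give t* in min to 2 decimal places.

Maximise g(t)/(T+t): set derivative to zero → g'(t)(T+t) = g(t).
g'(t) = 0.71·181·t^-0.29. Setting 0.71·181·t^-0.29 = 181·t^0.71/(38+t) gives 0.71(38+t) = t, so 0.29·t = 0.71×38.
t* = 0.71×38/0.29 = 93.03 min.

93.03 min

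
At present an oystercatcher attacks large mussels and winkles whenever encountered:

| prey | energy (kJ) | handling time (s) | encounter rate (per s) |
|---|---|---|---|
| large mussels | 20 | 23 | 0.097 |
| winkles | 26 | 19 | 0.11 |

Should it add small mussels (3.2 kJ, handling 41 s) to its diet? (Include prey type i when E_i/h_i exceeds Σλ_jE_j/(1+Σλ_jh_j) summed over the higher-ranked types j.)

Current rate: (0.097×20 + 0.11×26)/(1 + 0.097×23 + 0.11×19) = 0.9021 kJ/s.
Profitability of small mussels: 3.2/41 = 0.07805 kJ/s.
Since 0.07805 < R, time spent handling small mussels is better spent searching.

No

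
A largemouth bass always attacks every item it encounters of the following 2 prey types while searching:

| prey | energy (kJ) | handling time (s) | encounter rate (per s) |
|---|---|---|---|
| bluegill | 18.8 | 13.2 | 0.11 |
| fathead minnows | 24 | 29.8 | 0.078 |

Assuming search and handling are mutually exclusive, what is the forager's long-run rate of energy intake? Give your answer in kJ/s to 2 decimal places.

R = Σλ_iE_i / (1 + Σλ_ih_i)
Numerator: 0.11×18.8 + 0.078×24 = 3.94
Denominator: 1 + 0.11×13.2 + 0.078×29.8 = 4.776
R = 3.94/4.776 = 0.8249 kJ/s

0.82 kJ/s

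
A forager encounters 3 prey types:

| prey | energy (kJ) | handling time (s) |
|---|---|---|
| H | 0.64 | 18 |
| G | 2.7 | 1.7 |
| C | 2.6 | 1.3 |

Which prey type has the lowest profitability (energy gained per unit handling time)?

H

In descending order of E/h:
C: 2.6/1.3 = 2 kJ/s
G: 2.7/1.7 = 1.59 kJ/s
H: 0.64/18 = 0.0356 kJ/s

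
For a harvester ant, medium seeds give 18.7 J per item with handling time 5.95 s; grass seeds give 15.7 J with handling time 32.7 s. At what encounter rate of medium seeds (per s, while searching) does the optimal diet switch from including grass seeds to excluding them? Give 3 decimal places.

Drop grass seeds once their profitability E₂/h₂ falls below the rate achievable on medium seeds alone: E₂/h₂ = λE₁/(1 + λh₁).
Solve for λ: λE₁h₂ = E₂(1 + λh₁) → λ(E₁h₂ − E₂h₁) = E₂ → λ = E₂/(E₁h₂ − E₂h₁).
λ = 15.7/(18.7×32.7 − 15.7×5.95) = 15.7/518.1 = 0.0303 per s.

0.030 per s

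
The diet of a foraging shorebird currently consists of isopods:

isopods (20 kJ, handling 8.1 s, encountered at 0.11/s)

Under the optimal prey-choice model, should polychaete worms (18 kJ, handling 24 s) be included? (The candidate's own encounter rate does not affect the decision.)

On isopods alone, R = ΣλE/(1+Σλh) = 2.2/1.891 = 1.163 kJ/s.
polychaete worms: E/h = 18/24 = 0.75 kJ/s.
Since 0.75 < R, time spent handling polychaete worms is better spent searching.

No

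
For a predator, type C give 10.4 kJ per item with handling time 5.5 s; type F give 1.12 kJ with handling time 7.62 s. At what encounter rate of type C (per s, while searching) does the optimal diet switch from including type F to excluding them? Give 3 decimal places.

0.015 per s

Drop type F once their profitability E₂/h₂ falls below the rate achievable on type C alone: E₂/h₂ = λE₁/(1 + λh₁).
Solve for λ: λE₁h₂ = E₂(1 + λh₁) → λ(E₁h₂ − E₂h₁) = E₂ → λ = E₂/(E₁h₂ − E₂h₁).
λ = 1.12/(10.4×7.62 − 1.12×5.5) = 1.12/73.09 = 0.01532 per s.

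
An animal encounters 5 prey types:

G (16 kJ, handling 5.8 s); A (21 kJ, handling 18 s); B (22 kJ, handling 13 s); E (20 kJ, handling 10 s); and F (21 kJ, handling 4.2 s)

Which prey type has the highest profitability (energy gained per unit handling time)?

F

Profitability E/h (kJ/s): G = 16/5.8 = 2.76, A = 21/18 = 1.17, B = 22/13 = 1.69, E = 20/10 = 2, F = 21/4.2 = 5.
Ranked: F > G > E > B > A.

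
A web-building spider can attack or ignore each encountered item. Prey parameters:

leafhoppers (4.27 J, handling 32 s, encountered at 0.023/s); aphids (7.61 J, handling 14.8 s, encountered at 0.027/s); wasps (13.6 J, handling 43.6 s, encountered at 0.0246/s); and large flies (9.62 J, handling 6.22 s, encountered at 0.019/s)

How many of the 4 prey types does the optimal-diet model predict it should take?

E/h in descending order: large flies 1.55, aphids 0.514, wasps 0.312, leafhoppers 0.133 J/s. The optimal diet is the largest prefix of this list for which every included type satisfies E_i/h_i > R on the types above it.
Rate on top 1: 0.1635. aphids: 0.514 > 0.1635 → include.
Rate on top 2: 0.2558. wasps: 0.312 > 0.2558 → include.
Rate on top 3: 0.279. leafhoppers: 0.133 < 0.279 → exclude; stop.
Optimal diet: large flies, aphids, wasps — 3 of 4 types.

3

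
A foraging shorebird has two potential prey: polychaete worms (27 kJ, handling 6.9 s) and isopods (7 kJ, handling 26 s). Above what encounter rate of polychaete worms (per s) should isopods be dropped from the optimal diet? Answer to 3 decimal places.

Drop isopods once their profitability E₂/h₂ falls below the rate achievable on polychaete worms alone: E₂/h₂ = λE₁/(1 + λh₁).
Solve for λ: λE₁h₂ = E₂(1 + λh₁) → λ(E₁h₂ − E₂h₁) = E₂ → λ = E₂/(E₁h₂ − E₂h₁).
λ = 7/(27×26 − 7×6.9) = 7/653.7 = 0.01071 per s.

0.011 per s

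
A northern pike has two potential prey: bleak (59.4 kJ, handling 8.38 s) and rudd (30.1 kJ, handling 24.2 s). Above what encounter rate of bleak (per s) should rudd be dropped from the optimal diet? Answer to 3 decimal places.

Drop rudd once their profitability E₂/h₂ falls below the rate achievable on bleak alone: E₂/h₂ = λE₁/(1 + λh₁).
Solve for λ: λE₁h₂ = E₂(1 + λh₁) → λ(E₁h₂ − E₂h₁) = E₂ → λ = E₂/(E₁h₂ − E₂h₁).
λ = 30.1/(59.4×24.2 − 30.1×8.38) = 30.1/1185 = 0.0254 per s.

0.025 per s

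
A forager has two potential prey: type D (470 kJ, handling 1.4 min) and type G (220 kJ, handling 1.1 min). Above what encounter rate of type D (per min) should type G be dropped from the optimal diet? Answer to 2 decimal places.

1.05 per min

At the threshold, the rate on type D alone equals the profitability of type G: λ·470/(1 + λ·1.4) = 220/1.1 = 200.
Rearranging, λ(470 − 200×1.4) = 200, so λ = 200/190 = 1.053 per min.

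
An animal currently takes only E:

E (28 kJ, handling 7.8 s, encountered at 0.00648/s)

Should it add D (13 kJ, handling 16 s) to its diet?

Yes

Intake rate on the current diet: R = (0.00648×28) / (1 + 0.00648×7.8) = 0.1814/1.051 = 0.1727 kJ/s.
D: E/h = 13/16 = 0.8125 kJ/s.
Since 0.8125 > R, including D increases the long-run rate.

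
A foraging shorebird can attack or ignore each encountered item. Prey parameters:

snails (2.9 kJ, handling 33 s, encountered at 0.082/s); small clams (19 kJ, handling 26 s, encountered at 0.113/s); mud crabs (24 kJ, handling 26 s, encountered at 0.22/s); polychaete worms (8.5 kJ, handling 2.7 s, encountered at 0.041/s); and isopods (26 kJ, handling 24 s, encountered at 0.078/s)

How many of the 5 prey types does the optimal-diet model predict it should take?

3

E/h in descending order: polychaete worms 3.15, isopods 1.08, mud crabs 0.923, small clams 0.731, snails 0.0879 kJ/s. The optimal diet is the largest prefix of this list for which every included type satisfies E_i/h_i > R on the types above it.
Rate on top 1: 0.3138. isopods: 1.08 > 0.3138 → include.
Rate on top 2: 0.7968. mud crabs: 0.923 > 0.7968 → include.
Rate on top 3: 0.8798. small clams: 0.731 < 0.8798 → exclude; stop.
Optimal diet: polychaete worms, isopods, mud crabs — 3 of 5 types.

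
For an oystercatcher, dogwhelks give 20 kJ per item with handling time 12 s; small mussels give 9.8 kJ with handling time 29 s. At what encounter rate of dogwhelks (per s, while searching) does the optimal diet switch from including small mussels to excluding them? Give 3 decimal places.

Drop small mussels once their profitability E₂/h₂ falls below the rate achievable on dogwhelks alone: E₂/h₂ = λE₁/(1 + λh₁).
Solve for λ: λE₁h₂ = E₂(1 + λh₁) → λ(E₁h₂ − E₂h₁) = E₂ → λ = E₂/(E₁h₂ − E₂h₁).
λ = 9.8/(20×29 − 9.8×12) = 9.8/462.4 = 0.02119 per s.

0.021 per s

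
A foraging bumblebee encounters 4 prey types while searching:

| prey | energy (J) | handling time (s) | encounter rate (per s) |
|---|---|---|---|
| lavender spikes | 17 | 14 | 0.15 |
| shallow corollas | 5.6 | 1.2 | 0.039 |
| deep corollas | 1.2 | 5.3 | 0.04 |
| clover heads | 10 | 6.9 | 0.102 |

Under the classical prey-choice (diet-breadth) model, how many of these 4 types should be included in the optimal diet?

3

Rank by E/h (J/s): shallow corollas 4.67, clover heads 1.45, lavender spikes 1.21, deep corollas 0.226. Include each in turn until the next type's E/h falls below the running intake rate.
Rate on top 1: 0.2086. clover heads: 1.45 > 0.2086 → include.
Rate on top 2: 0.7074. lavender spikes: 1.21 > 0.7074 → include.
Rate on top 3: 0.9838. deep corollas: 0.226 < 0.9838 → exclude; stop.
Optimal diet: shallow corollas, clover heads, lavender spikes — 3 of 4 types.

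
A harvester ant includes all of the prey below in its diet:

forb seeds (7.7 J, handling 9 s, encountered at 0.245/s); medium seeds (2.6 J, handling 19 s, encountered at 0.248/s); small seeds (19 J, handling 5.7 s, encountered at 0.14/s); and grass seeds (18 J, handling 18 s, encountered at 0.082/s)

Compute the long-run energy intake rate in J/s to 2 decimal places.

0.65 J/s

R = (0.245×7.7 + 0.248×2.6 + 0.14×19 + 0.082×18) / (1 + 0.245×9 + 0.248×19 + 0.14×5.7 + 0.082×18) = 6.667/10.19 = 0.6542 J/s.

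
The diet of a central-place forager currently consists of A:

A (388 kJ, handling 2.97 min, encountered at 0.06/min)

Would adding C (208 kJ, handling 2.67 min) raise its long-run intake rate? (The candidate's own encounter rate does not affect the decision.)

Yes

On A alone, R = ΣλE/(1+Σλh) = 23.28/1.178 = 19.76 kJ/min.
C: E/h = 208/2.67 = 77.9 kJ/min.
77.9 > 19.76, so adding C raises the average — include it.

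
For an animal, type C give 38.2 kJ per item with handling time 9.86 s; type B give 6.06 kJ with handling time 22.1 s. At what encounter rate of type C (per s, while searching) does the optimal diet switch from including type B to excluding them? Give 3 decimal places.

0.008 per s

At the threshold, the rate on type C alone equals the profitability of type B: λ·38.2/(1 + λ·9.86) = 6.06/22.1 = 0.2742.
Rearranging, λ(38.2 − 0.2742×9.86) = 0.2742, so λ = 0.2742/35.5 = 0.007725 per s.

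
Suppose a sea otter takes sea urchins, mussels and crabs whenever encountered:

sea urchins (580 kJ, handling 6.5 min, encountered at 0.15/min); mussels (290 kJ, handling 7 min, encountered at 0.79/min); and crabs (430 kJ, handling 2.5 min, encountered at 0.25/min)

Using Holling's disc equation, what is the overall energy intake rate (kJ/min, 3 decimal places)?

52.103 kJ/min

R = (0.15×580 + 0.79×290 + 0.25×430) / (1 + 0.15×6.5 + 0.79×7 + 0.25×2.5) = 423.6/8.13 = 52.1 kJ/min.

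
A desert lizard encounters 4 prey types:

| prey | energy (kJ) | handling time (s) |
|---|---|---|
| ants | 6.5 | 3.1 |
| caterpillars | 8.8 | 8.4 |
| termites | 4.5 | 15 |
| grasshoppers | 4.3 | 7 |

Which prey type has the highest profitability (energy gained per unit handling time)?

ants

In descending order of E/h:
ants: 6.5/3.1 = 2.1 kJ/s
caterpillars: 8.8/8.4 = 1.05 kJ/s
grasshoppers: 4.3/7 = 0.614 kJ/s
termites: 4.5/15 = 0.3 kJ/s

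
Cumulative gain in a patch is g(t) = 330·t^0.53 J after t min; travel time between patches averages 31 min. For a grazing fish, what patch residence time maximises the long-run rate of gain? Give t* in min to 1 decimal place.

Maximise g(t)/(T+t): set derivative to zero → g'(t)(T+t) = g(t).
g'(t) = 0.53·330·t^-0.47. Setting 0.53·330·t^-0.47 = 330·t^0.53/(31+t) gives 0.53(31+t) = t, so 0.47·t = 0.53×31.
t* = 0.53×31/0.47 = 34.96 min.

35.0 min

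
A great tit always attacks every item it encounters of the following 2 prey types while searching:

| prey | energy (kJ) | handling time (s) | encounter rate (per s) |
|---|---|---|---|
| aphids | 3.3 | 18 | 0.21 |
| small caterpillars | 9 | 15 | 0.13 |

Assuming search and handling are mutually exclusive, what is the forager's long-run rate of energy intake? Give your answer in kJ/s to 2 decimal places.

0.28 kJ/s

R = (0.21×3.3 + 0.13×9) / (1 + 0.21×18 + 0.13×15) = 1.863/6.73 = 0.2768 kJ/s.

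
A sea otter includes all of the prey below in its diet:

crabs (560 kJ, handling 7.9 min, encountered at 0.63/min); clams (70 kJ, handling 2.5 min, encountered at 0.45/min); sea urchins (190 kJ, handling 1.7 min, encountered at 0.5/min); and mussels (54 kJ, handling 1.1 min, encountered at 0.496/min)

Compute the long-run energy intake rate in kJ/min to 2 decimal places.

59.56 kJ/min

R = (0.63×560 + 0.45×70 + 0.5×190 + 0.496×54) / (1 + 0.63×7.9 + 0.45×2.5 + 0.5×1.7 + 0.496×1.1) = 506.1/8.498 = 59.56 kJ/min.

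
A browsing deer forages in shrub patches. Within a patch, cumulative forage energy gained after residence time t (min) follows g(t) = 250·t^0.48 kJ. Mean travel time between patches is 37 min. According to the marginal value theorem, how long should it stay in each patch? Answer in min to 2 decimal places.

34.15 min

By the marginal value theorem, leave when the instantaneous gain rate g'(t) equals the habitat-wide average g(t)/(T + t).
g'(t) = 0.48·250·t^-0.52. Setting 0.48·250·t^-0.52 = 250·t^0.48/(37+t) gives 0.48(37+t) = t, so 0.52·t = 0.48×37.
t* = 0.48×37/0.52 = 34.15 min.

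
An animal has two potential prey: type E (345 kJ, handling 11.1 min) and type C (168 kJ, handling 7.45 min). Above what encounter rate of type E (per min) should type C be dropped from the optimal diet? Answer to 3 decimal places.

0.238 per min

At the threshold, the rate on type E alone equals the profitability of type C: λ·345/(1 + λ·11.1) = 168/7.45 = 22.55.
Rearranging, λ(345 − 22.55×11.1) = 22.55, so λ = 22.55/94.69 = 0.2381 per min.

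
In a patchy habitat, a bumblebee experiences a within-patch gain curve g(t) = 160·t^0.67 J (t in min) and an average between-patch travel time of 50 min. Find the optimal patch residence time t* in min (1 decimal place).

Maximise g(t)/(T+t): set derivative to zero → g'(t)(T+t) = g(t).
g'(t) = 0.67·160·t^-0.33. Setting 0.67·160·t^-0.33 = 160·t^0.67/(50+t) gives 0.67(50+t) = t, so 0.33·t = 0.67×50.
t* = 0.67×50/0.33 = 101.5 min.

101.5 min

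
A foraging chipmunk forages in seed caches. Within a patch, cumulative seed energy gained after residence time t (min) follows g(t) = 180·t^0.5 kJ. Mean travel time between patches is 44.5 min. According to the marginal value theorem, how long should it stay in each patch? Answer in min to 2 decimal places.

Optimal t* satisfies g'(t*) = g(t*)/(T + t*).
g'(t) = 0.5·180·t^-0.5. Setting 0.5·180·t^-0.5 = 180·t^0.5/(44.5+t) gives 0.5(44.5+t) = t, so 0.50·t = 0.5×44.5.
t* = 0.5×44.5/0.50 = 44.5 min.

44.50 min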